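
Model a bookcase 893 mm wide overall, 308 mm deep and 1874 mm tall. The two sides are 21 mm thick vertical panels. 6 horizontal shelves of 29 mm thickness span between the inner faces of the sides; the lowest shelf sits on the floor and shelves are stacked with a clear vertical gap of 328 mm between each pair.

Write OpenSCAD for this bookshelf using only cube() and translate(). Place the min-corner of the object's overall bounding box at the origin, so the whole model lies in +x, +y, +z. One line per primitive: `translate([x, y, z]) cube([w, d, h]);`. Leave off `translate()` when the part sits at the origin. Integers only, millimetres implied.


cube([21, 308, 1874]);
translate([872, 0, 0]) cube([21, 308, 1874]);
translate([21, 0, 0]) cube([851, 308, 29]);
translate([21, 0, 357]) cube([851, 308, 29]);
translate([21, 0, 714]) cube([851, 308, 29]);
translate([21, 0, 1071]) cube([851, 308, 29]);
translate([21, 0, 1428]) cube([851, 308, 29]);
translate([21, 0, 1785]) cube([851, 308, 29]);


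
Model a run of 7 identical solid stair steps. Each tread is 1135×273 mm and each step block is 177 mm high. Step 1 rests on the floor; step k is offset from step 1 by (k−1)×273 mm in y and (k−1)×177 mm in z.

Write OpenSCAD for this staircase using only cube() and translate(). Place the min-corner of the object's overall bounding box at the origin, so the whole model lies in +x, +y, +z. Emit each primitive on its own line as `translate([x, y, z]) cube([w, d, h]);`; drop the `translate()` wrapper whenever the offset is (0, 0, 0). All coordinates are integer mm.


cube([1135, 273, 177]);
translate([0, 273, 177]) cube([1135, 273, 177]);
translate([0, 546, 354]) cube([1135, 273, 177]);
translate([0, 819, 531]) cube([1135, 273, 177]);
translate([0, 1092, 708]) cube([1135, 273, 177]);
translate([0, 1365, 885]) cube([1135, 273, 177]);
translate([0, 1638, 1062]) cube([1135, 273, 177]);


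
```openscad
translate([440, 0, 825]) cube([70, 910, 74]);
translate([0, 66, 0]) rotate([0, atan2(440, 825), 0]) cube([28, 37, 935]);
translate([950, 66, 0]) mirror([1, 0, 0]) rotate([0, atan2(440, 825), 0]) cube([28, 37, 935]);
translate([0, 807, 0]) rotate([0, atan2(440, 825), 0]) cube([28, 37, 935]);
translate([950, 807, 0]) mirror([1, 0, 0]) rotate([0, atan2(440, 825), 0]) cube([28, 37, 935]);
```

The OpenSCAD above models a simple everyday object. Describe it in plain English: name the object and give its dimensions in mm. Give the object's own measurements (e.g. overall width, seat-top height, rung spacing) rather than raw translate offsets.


A sawhorse. A 70×910×74 mm beam (x, y, z) sits on two A-frame leg pairs. Each pair is two raked legs of 28×37 mm section (37 mm along y) splaying symmetrically in x. Each leg rises 825 mm vertically over 440 mm of horizontal reach and is 935 mm long along its own axis. Every leg's outer bottom edge rests on the floor and its outer top edge meets a bottom edge of the beam — the left legs (tilting toward +x) meet the beam's −x bottom edge, the right legs (their mirror images, tilting toward −x) meet its +x bottom edge — so the leg tops tuck under the beam, the beam's underside is 825 mm above the floor, and the feet are 950 mm apart outside-to-outside with the beam centred between them. The two leg pairs are set in 66 mm from either end of the beam.


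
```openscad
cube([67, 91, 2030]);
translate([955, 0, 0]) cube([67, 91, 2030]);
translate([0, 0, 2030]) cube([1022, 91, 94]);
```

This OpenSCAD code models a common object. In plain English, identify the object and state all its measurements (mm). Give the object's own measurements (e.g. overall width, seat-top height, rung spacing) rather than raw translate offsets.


A door frame. The clear opening is 888 mm wide and 2030 mm high. Two 67 mm wide jambs, 91 mm deep, stand either side of the opening from the floor to the top of the opening. A 94 mm thick head sits across the top of both jambs, spanning the full outside width of the frame.


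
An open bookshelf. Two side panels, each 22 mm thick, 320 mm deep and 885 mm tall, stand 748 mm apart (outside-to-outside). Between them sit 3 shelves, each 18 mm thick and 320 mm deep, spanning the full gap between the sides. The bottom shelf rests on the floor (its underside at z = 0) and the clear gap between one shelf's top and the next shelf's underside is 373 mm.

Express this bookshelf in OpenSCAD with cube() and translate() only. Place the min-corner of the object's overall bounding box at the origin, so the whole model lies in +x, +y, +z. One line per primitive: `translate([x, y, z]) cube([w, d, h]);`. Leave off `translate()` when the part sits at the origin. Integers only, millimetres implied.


cube([22, 320, 885]);
translate([726, 0, 0]) cube([22, 320, 885]);
translate([22, 0, 0]) cube([704, 320, 18]);
translate([22, 0, 391]) cube([704, 320, 18]);
translate([22, 0, 782]) cube([704, 320, 18]);


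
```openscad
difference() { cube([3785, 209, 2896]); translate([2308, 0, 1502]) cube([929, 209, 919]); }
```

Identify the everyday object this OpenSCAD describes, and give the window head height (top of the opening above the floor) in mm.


A wall with a window opening. The window head height is 2421 mm.

A wall with a rectangular opening subtracted — a window. Sill at z = 1502, opening 919 mm tall, so the head is at 1502 + 919 = 2421 mm.


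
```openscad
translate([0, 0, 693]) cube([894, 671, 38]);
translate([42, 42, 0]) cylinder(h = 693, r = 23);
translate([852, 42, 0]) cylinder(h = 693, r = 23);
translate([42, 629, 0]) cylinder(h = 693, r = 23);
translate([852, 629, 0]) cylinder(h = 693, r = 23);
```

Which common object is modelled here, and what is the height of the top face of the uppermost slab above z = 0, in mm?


A table. The table height is 731 mm.

A 894×671×38 slab sits at z = 693 on four Ø46 mm round legs — a table. The top surface is at 693 + 38 = 731 mm.


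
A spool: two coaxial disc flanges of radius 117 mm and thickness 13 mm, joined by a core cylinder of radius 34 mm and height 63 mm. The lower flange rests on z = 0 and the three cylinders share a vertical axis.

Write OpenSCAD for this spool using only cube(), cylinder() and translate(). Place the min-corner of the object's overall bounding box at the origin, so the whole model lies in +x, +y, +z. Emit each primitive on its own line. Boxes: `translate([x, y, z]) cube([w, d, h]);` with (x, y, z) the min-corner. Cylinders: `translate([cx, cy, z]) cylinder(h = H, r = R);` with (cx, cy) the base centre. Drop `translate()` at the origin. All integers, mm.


translate([117, 117, 0]) cylinder(h = 13, r = 117);
translate([117, 117, 13]) cylinder(h = 63, r = 34);
translate([117, 117, 76]) cylinder(h = 13, r = 117);


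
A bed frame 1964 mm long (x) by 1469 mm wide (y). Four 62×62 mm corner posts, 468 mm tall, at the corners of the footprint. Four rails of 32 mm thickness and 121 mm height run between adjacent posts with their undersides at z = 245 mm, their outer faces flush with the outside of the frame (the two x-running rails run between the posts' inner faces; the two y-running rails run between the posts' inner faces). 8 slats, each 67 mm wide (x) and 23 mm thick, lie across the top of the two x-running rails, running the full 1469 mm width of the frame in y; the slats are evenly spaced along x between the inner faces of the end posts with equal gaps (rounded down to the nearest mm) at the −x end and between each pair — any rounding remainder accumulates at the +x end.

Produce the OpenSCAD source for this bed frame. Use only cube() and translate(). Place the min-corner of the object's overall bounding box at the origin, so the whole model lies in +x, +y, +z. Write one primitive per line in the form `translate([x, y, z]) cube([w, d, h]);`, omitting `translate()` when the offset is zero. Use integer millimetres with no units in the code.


// slat z = rail_z + rail_h = 245 + 121 = 366
// slat gap = ⌊(1840 − 8·67) / 9⌋ = 144
cube([62, 62, 468]);
translate([0, 1407, 0]) cube([62, 62, 468]);
translate([1902, 0, 0]) cube([62, 62, 468]);
translate([1902, 1407, 0]) cube([62, 62, 468]);
translate([62, 0, 245]) cube([1840, 32, 121]);
translate([62, 1437, 245]) cube([1840, 32, 121]);
translate([0, 62, 245]) cube([32, 1345, 121]);
translate([1932, 62, 245]) cube([32, 1345, 121]);
translate([206, 0, 366]) cube([67, 1469, 23]);
translate([417, 0, 366]) cube([67, 1469, 23]);
translate([628, 0, 366]) cube([67, 1469, 23]);
translate([839, 0, 366]) cube([67, 1469, 23]);
translate([1050, 0, 366]) cube([67, 1469, 23]);
translate([1261, 0, 366]) cube([67, 1469, 23]);
translate([1472, 0, 366]) cube([67, 1469, 23]);
translate([1683, 0, 366]) cube([67, 1469, 23]);


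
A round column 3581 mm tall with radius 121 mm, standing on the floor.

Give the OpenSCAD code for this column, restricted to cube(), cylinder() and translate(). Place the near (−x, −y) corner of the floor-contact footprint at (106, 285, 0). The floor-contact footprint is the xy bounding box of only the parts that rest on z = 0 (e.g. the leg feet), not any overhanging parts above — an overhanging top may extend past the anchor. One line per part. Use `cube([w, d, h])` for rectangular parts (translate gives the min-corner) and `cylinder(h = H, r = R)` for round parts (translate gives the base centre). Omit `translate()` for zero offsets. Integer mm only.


translate([227, 406, 0]) cylinder(h = 3581, r = 121);


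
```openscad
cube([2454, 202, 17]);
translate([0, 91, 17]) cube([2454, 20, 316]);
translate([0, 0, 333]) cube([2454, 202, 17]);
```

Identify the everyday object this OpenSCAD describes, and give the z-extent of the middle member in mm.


An I-beam. The web height is 316 mm.

Two wide flanges with a thin centred web — an I-beam. Overall 350 mm minus two 17 mm flanges gives a web of 350 − 2·17 = 316 mm.


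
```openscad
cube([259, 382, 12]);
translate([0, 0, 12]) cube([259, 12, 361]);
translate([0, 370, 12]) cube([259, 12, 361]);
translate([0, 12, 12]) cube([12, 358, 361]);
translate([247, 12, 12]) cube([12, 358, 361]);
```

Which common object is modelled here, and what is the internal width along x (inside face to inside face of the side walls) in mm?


An open box. The internal width is 235 mm.

A 259×382 base slab with four walls standing on it — an open box. The base is 259 mm wide and the walls are 12 mm thick, so the internal width is 259 − 2 × 12 = 235 mm.


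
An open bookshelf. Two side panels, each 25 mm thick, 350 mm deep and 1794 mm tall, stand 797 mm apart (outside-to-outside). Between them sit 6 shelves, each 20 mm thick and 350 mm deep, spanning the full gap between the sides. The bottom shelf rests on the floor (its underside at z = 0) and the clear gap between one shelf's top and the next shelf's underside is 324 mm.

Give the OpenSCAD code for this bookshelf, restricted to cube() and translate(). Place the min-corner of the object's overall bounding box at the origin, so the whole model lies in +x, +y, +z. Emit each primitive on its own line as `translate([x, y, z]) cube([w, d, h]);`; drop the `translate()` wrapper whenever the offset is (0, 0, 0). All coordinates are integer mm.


cube([25, 350, 1794]);
translate([772, 0, 0]) cube([25, 350, 1794]);
translate([25, 0, 0]) cube([747, 350, 20]);
translate([25, 0, 344]) cube([747, 350, 20]);
translate([25, 0, 688]) cube([747, 350, 20]);
translate([25, 0, 1032]) cube([747, 350, 20]);
translate([25, 0, 1376]) cube([747, 350, 20]);
translate([25, 0, 1720]) cube([747, 350, 20]);


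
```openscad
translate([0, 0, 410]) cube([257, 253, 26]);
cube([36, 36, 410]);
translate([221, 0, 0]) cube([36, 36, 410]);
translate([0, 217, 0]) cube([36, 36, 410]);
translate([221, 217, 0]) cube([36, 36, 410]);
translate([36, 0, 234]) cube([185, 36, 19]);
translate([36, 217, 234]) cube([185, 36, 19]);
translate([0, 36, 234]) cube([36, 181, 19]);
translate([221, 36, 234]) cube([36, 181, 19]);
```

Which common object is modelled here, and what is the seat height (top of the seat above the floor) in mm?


A stool. The seat height is 436 mm.

A 257×253×26 slab at z = 410 on four corner posts — a stool. The seat top is 410 + 26 = 436 mm.


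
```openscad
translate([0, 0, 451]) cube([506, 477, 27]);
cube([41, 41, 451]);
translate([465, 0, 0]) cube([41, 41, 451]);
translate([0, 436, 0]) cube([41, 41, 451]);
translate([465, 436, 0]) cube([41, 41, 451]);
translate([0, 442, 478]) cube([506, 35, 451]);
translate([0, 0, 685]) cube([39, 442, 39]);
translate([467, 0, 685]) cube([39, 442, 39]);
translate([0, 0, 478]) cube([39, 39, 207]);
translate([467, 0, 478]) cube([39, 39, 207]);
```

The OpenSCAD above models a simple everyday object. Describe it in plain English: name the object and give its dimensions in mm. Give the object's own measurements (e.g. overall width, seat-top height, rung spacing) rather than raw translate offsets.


A chair. The seat is a 506×477×27 mm slab with its top at z = 478 mm, on four 41×41 mm corner legs (flush with the seat edges, standing on z = 0). A flat backrest 35 mm thick, 451 mm tall, spans the full seat width and rises from the seat top along its +y edge, rear face flush with the rear of the seat. Two armrests of 39×39 mm section run along each side from the seat's front edge to the front of the backrest, top faces 246 mm above the seat top and outer faces flush with the seat's x-edges; a 39×39 mm post under the front of each armrest stands on the seat at the front corner.


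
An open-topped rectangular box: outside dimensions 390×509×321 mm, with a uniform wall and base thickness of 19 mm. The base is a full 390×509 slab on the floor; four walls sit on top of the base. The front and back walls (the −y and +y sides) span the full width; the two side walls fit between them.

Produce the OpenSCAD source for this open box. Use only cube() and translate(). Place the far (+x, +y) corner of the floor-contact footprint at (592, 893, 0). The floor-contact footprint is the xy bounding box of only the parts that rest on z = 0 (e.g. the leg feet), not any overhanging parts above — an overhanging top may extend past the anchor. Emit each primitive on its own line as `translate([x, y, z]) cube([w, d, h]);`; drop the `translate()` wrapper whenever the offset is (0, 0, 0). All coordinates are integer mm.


translate([202, 384, 0]) cube([390, 509, 19]);
translate([202, 384, 19]) cube([390, 19, 302]);
translate([202, 874, 19]) cube([390, 19, 302]);
translate([202, 403, 19]) cube([19, 471, 302]);
translate([573, 403, 19]) cube([19, 471, 302]);


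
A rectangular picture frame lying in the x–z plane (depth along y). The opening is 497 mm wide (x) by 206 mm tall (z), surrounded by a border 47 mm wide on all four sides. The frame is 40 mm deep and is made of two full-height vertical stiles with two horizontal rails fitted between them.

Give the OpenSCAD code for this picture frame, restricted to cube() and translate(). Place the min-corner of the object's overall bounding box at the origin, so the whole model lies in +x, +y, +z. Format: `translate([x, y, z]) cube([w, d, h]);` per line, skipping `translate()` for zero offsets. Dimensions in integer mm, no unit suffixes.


cube([47, 40, 300]);
translate([544, 0, 0]) cube([47, 40, 300]);
translate([47, 0, 0]) cube([497, 40, 47]);
translate([47, 0, 253]) cube([497, 40, 47]);


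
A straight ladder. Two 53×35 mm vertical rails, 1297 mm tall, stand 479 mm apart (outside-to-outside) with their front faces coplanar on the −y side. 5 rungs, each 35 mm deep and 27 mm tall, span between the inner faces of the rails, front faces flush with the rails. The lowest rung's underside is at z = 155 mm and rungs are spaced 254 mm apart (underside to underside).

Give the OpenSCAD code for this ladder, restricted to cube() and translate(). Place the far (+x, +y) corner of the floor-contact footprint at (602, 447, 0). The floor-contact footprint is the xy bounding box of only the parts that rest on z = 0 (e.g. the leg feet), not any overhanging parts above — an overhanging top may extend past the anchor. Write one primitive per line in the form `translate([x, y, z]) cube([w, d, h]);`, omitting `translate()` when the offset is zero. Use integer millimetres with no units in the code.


translate([123, 412, 0]) cube([53, 35, 1297]);
translate([549, 412, 0]) cube([53, 35, 1297]);
translate([176, 412, 155]) cube([373, 35, 27]);
translate([176, 412, 409]) cube([373, 35, 27]);
translate([176, 412, 663]) cube([373, 35, 27]);
translate([176, 412, 917]) cube([373, 35, 27]);
translate([176, 412, 1171]) cube([373, 35, 27]);


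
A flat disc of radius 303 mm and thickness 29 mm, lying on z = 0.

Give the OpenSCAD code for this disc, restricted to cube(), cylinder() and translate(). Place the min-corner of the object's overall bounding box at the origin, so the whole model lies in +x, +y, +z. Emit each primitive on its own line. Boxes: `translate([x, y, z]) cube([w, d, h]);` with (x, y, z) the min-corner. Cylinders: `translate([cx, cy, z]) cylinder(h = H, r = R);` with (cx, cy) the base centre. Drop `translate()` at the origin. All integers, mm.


translate([303, 303, 0]) cylinder(h = 29, r = 303);


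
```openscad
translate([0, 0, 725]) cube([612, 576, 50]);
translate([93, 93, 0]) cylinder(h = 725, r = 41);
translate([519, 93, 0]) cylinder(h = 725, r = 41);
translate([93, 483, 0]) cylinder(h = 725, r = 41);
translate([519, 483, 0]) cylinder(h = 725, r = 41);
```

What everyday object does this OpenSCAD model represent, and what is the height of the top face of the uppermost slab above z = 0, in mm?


A table. The table height is 775 mm.

A 612×576×50 slab sits at z = 725 on four Ø82 mm round legs — a table. The top surface is at 725 + 50 = 775 mm.


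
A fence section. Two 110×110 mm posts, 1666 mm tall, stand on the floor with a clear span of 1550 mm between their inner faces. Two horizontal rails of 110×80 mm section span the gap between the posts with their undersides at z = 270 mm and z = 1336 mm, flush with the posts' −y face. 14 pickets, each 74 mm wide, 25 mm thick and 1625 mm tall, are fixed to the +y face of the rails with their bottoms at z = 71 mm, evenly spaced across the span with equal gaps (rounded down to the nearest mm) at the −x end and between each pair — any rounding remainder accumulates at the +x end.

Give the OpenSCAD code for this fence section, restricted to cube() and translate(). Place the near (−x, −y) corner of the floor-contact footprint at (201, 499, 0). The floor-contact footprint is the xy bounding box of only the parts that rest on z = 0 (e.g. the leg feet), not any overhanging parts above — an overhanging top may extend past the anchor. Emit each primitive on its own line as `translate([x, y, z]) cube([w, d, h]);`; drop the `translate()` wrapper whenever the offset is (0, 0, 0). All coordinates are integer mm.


translate([201, 499, 0]) cube([110, 110, 1666]);
translate([1861, 499, 0]) cube([110, 110, 1666]);
translate([311, 499, 270]) cube([1550, 110, 80]);
translate([311, 499, 1336]) cube([1550, 110, 80]);
translate([345, 609, 71]) cube([74, 25, 1625]);
translate([453, 609, 71]) cube([74, 25, 1625]);
translate([561, 609, 71]) cube([74, 25, 1625]);
translate([669, 609, 71]) cube([74, 25, 1625]);
translate([777, 609, 71]) cube([74, 25, 1625]);
translate([885, 609, 71]) cube([74, 25, 1625]);
translate([993, 609, 71]) cube([74, 25, 1625]);
translate([1101, 609, 71]) cube([74, 25, 1625]);
translate([1209, 609, 71]) cube([74, 25, 1625]);
translate([1317, 609, 71]) cube([74, 25, 1625]);
translate([1425, 609, 71]) cube([74, 25, 1625]);
translate([1533, 609, 71]) cube([74, 25, 1625]);
translate([1641, 609, 71]) cube([74, 25, 1625]);
translate([1749, 609, 71]) cube([74, 25, 1625]);


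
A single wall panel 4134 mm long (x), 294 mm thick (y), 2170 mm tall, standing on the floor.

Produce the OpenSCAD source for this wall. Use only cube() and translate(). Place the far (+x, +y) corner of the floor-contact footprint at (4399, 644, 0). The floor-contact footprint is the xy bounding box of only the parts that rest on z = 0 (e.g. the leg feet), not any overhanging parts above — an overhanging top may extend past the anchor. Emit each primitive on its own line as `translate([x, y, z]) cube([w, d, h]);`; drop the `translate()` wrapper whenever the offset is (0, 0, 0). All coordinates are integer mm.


translate([265, 350, 0]) cube([4134, 294, 2170]);


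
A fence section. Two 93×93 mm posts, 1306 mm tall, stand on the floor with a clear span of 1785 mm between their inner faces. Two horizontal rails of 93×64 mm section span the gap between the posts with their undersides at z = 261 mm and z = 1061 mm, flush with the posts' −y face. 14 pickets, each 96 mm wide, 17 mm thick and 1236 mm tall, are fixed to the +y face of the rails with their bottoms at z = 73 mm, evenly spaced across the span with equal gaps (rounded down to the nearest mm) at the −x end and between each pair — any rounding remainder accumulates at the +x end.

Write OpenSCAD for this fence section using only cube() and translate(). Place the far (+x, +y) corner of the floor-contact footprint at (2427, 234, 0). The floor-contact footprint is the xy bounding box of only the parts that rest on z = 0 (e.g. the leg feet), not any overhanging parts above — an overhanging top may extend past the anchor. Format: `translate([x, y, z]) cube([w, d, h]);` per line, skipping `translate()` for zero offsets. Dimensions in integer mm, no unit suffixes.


translate([456, 141, 0]) cube([93, 93, 1306]);
translate([2334, 141, 0]) cube([93, 93, 1306]);
translate([549, 141, 261]) cube([1785, 93, 64]);
translate([549, 141, 1061]) cube([1785, 93, 64]);
translate([578, 234, 73]) cube([96, 17, 1236]);
translate([703, 234, 73]) cube([96, 17, 1236]);
translate([828, 234, 73]) cube([96, 17, 1236]);
translate([953, 234, 73]) cube([96, 17, 1236]);
translate([1078, 234, 73]) cube([96, 17, 1236]);
translate([1203, 234, 73]) cube([96, 17, 1236]);
translate([1328, 234, 73]) cube([96, 17, 1236]);
translate([1453, 234, 73]) cube([96, 17, 1236]);
translate([1578, 234, 73]) cube([96, 17, 1236]);
translate([1703, 234, 73]) cube([96, 17, 1236]);
translate([1828, 234, 73]) cube([96, 17, 1236]);
translate([1953, 234, 73]) cube([96, 17, 1236]);
translate([2078, 234, 73]) cube([96, 17, 1236]);
translate([2203, 234, 73]) cube([96, 17, 1236]);


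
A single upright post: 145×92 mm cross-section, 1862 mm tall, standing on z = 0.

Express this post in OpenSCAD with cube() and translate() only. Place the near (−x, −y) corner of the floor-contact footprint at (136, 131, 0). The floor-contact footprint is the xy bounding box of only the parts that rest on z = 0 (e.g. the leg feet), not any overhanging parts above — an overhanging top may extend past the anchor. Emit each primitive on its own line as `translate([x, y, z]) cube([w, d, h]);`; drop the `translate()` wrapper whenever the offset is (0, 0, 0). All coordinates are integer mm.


translate([136, 131, 0]) cube([145, 92, 1862]);


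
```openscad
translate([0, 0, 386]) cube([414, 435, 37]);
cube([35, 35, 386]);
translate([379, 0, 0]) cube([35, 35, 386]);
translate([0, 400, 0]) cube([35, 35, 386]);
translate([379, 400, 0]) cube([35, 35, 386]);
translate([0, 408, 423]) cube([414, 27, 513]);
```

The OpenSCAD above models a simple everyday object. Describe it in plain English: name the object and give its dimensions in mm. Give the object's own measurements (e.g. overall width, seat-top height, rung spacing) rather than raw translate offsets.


A chair. The seat is a 414×435×37 mm slab with its top at z = 423 mm, on four 35×35 mm corner legs (flush with the seat edges, standing on z = 0). A flat backrest 27 mm thick, 513 mm tall, spans the full seat width and rises from the seat top along its +y edge, rear face flush with the rear of the seat.


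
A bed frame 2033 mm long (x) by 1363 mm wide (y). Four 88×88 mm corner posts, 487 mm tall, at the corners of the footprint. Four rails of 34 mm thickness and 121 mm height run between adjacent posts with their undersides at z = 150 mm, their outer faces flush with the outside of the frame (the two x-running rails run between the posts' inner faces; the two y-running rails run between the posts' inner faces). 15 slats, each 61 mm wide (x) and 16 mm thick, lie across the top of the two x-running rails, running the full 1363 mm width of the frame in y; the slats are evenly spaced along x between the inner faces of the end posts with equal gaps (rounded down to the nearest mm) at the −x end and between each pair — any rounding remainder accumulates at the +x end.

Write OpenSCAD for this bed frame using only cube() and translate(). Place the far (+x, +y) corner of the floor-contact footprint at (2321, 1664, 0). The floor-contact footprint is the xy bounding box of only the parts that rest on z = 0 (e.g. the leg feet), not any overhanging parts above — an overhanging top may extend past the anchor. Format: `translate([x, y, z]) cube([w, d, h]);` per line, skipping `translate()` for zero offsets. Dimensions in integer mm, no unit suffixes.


translate([288, 301, 0]) cube([88, 88, 487]);
translate([288, 1576, 0]) cube([88, 88, 487]);
translate([2233, 301, 0]) cube([88, 88, 487]);
translate([2233, 1576, 0]) cube([88, 88, 487]);
translate([376, 301, 150]) cube([1857, 34, 121]);
translate([376, 1630, 150]) cube([1857, 34, 121]);
translate([288, 389, 150]) cube([34, 1187, 121]);
translate([2287, 389, 150]) cube([34, 1187, 121]);
translate([434, 301, 271]) cube([61, 1363, 16]);
translate([553, 301, 271]) cube([61, 1363, 16]);
translate([672, 301, 271]) cube([61, 1363, 16]);
translate([791, 301, 271]) cube([61, 1363, 16]);
translate([910, 301, 271]) cube([61, 1363, 16]);
translate([1029, 301, 271]) cube([61, 1363, 16]);
translate([1148, 301, 271]) cube([61, 1363, 16]);
translate([1267, 301, 271]) cube([61, 1363, 16]);
translate([1386, 301, 271]) cube([61, 1363, 16]);
translate([1505, 301, 271]) cube([61, 1363, 16]);
translate([1624, 301, 271]) cube([61, 1363, 16]);
translate([1743, 301, 271]) cube([61, 1363, 16]);
translate([1862, 301, 271]) cube([61, 1363, 16]);
translate([1981, 301, 271]) cube([61, 1363, 16]);
translate([2100, 301, 271]) cube([61, 1363, 16]);


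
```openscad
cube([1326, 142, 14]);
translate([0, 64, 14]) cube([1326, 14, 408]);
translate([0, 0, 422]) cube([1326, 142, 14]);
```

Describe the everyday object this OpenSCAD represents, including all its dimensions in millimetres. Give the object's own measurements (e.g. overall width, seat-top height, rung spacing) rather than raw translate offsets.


An I-beam lying along x, 1326 mm long. Overall section height 436 mm. Two flanges 142 mm wide (y) and 14 mm thick, one on the floor and one at the top; a web 14 mm thick runs between them, centred on the flange width.


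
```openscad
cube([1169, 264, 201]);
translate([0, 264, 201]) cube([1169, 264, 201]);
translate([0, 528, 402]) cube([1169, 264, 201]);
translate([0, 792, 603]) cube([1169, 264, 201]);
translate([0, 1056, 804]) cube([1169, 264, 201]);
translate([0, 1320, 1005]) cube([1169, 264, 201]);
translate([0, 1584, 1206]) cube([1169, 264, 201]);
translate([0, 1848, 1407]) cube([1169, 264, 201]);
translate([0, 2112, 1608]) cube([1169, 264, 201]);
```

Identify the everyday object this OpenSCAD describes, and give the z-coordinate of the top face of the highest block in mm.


A staircase. The total rise is 1809 mm.

9 identical blocks, each offset up and back from the previous — a staircase. Each step is 201 mm tall and there are 9 of them, so the total rise is 9 × 201 = 1809 mm.


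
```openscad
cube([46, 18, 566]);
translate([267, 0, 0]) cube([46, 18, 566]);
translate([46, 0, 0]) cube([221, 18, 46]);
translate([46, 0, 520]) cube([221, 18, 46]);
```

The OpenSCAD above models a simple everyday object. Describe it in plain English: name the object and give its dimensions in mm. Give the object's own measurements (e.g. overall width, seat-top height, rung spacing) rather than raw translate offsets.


A rectangular picture frame lying in the x–z plane (depth along y). The opening is 221 mm wide (x) by 474 mm tall (z), surrounded by a border 46 mm wide on all four sides. The frame is 18 mm deep and is made of two full-height vertical stiles with two horizontal rails fitted between them.


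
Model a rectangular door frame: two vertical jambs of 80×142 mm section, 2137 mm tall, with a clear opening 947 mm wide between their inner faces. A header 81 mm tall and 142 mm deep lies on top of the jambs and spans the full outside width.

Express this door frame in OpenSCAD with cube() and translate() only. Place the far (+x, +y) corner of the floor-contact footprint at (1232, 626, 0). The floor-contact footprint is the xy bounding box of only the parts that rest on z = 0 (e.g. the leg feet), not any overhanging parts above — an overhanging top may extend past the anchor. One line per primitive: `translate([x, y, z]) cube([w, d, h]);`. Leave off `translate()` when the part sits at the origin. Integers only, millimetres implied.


translate([125, 484, 0]) cube([80, 142, 2137]);
translate([1152, 484, 0]) cube([80, 142, 2137]);
translate([125, 484, 2137]) cube([1107, 142, 81]);


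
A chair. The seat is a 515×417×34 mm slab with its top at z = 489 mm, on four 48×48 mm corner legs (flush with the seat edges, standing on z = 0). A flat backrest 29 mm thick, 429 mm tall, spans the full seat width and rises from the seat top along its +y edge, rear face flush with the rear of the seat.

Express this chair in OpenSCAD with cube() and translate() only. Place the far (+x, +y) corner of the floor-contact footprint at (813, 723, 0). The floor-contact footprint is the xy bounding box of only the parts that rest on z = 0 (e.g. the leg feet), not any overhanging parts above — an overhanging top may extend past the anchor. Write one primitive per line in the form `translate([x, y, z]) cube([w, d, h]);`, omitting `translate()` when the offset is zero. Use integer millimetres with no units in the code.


translate([298, 306, 455]) cube([515, 417, 34]);
translate([298, 306, 0]) cube([48, 48, 455]);
translate([765, 306, 0]) cube([48, 48, 455]);
translate([298, 675, 0]) cube([48, 48, 455]);
translate([765, 675, 0]) cube([48, 48, 455]);
translate([298, 694, 489]) cube([515, 29, 429]);


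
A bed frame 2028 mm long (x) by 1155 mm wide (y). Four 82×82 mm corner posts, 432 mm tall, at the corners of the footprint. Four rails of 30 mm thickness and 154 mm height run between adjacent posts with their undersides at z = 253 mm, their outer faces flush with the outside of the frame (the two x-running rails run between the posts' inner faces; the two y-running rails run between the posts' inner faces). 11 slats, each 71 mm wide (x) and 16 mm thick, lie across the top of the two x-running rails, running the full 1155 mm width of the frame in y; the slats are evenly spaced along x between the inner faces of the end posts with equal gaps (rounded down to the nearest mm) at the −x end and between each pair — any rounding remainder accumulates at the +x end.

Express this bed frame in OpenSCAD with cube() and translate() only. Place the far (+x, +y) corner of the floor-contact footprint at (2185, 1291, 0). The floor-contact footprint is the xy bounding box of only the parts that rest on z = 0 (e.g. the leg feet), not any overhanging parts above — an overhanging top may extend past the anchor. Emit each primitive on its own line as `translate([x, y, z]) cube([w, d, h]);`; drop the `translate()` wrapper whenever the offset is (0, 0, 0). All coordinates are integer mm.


translate([157, 136, 0]) cube([82, 82, 432]);
translate([157, 1209, 0]) cube([82, 82, 432]);
translate([2103, 136, 0]) cube([82, 82, 432]);
translate([2103, 1209, 0]) cube([82, 82, 432]);
translate([239, 136, 253]) cube([1864, 30, 154]);
translate([239, 1261, 253]) cube([1864, 30, 154]);
translate([157, 218, 253]) cube([30, 991, 154]);
translate([2155, 218, 253]) cube([30, 991, 154]);
translate([329, 136, 407]) cube([71, 1155, 16]);
translate([490, 136, 407]) cube([71, 1155, 16]);
translate([651, 136, 407]) cube([71, 1155, 16]);
translate([812, 136, 407]) cube([71, 1155, 16]);
translate([973, 136, 407]) cube([71, 1155, 16]);
translate([1134, 136, 407]) cube([71, 1155, 16]);
translate([1295, 136, 407]) cube([71, 1155, 16]);
translate([1456, 136, 407]) cube([71, 1155, 16]);
translate([1617, 136, 407]) cube([71, 1155, 16]);
translate([1778, 136, 407]) cube([71, 1155, 16]);
translate([1939, 136, 407]) cube([71, 1155, 16]);


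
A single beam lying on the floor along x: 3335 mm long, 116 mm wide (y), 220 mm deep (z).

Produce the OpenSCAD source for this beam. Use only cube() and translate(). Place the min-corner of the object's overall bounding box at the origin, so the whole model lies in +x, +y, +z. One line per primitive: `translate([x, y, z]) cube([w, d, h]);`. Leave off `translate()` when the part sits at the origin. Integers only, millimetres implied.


cube([3335, 116, 220]);


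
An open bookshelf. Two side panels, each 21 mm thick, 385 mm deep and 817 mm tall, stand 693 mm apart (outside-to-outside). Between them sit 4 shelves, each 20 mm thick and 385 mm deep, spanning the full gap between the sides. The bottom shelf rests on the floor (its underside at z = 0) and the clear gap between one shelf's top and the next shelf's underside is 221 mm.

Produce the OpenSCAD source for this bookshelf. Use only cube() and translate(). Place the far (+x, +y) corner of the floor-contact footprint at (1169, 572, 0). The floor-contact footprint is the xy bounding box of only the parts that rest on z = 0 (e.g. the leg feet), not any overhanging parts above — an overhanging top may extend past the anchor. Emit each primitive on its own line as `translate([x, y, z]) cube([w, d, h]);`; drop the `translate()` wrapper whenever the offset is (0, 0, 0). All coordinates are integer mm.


translate([476, 187, 0]) cube([21, 385, 817]);
translate([1148, 187, 0]) cube([21, 385, 817]);
translate([497, 187, 0]) cube([651, 385, 20]);
translate([497, 187, 241]) cube([651, 385, 20]);
translate([497, 187, 482]) cube([651, 385, 20]);
translate([497, 187, 723]) cube([651, 385, 20]);


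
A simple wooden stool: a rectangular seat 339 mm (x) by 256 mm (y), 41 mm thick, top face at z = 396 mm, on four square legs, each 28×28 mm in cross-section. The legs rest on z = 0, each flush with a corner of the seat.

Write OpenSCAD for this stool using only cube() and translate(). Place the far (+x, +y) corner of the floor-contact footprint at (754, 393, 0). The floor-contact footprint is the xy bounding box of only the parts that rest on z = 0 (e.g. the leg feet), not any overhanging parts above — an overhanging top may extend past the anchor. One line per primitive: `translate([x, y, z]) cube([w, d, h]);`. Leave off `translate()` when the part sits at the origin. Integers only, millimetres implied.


translate([415, 137, 355]) cube([339, 256, 41]);
translate([415, 137, 0]) cube([28, 28, 355]);
translate([726, 137, 0]) cube([28, 28, 355]);
translate([415, 365, 0]) cube([28, 28, 355]);
translate([726, 365, 0]) cube([28, 28, 355]);


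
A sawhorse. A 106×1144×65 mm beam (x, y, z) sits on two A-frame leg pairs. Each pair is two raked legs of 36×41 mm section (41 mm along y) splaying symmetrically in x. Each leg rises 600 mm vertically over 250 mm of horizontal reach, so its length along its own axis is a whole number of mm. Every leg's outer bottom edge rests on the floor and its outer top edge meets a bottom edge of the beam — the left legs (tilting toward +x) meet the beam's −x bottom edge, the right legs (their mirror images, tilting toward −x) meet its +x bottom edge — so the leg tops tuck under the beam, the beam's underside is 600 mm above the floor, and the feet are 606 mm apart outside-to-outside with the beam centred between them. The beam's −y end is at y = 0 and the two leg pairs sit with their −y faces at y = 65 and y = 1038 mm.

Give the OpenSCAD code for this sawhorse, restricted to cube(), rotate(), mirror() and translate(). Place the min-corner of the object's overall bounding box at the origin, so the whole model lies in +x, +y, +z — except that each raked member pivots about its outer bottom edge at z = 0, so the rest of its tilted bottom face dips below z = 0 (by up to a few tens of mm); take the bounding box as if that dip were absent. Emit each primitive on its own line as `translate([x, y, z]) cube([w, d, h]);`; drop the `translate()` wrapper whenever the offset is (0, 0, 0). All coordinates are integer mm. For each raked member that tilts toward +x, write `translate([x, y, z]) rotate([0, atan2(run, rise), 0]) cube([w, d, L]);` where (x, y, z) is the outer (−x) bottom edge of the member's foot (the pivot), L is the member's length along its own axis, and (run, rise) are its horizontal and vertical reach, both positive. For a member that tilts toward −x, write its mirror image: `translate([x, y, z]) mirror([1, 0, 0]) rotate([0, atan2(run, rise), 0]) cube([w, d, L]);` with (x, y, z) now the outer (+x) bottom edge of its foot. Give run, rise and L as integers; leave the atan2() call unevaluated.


// leg length = √(250² + 600²) = 650
// right-leg outer foot x = 2·250 + 106 = 606
// beam min-corner = (250, 0, 600)
translate([250, 0, 600]) cube([106, 1144, 65]);
translate([0, 65, 0]) rotate([0, atan2(250, 600), 0]) cube([36, 41, 650]);
translate([606, 65, 0]) mirror([1, 0, 0]) rotate([0, atan2(250, 600), 0]) cube([36, 41, 650]);
translate([0, 1038, 0]) rotate([0, atan2(250, 600), 0]) cube([36, 41, 650]);
translate([606, 1038, 0]) mirror([1, 0, 0]) rotate([0, atan2(250, 600), 0]) cube([36, 41, 650]);


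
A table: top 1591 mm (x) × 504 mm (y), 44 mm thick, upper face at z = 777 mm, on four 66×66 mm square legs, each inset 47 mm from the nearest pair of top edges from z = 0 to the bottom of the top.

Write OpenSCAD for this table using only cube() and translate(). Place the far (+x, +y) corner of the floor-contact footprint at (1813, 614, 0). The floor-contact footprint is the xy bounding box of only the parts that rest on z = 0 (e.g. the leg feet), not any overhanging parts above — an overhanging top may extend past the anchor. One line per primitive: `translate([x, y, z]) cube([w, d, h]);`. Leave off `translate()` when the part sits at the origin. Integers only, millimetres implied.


translate([269, 157, 733]) cube([1591, 504, 44]);
translate([316, 204, 0]) cube([66, 66, 733]);
translate([1747, 204, 0]) cube([66, 66, 733]);
translate([316, 548, 0]) cube([66, 66, 733]);
translate([1747, 548, 0]) cube([66, 66, 733]);


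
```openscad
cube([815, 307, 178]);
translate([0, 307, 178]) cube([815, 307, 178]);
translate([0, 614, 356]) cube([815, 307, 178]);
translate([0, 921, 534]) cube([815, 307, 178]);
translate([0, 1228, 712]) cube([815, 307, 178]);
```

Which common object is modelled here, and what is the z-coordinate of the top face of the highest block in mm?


A staircase. The total rise is 890 mm.

5 identical blocks, each offset up and back from the previous — a staircase. Each step is 178 mm tall and there are 5 of them, so the total rise is 5 × 178 = 890 mm.


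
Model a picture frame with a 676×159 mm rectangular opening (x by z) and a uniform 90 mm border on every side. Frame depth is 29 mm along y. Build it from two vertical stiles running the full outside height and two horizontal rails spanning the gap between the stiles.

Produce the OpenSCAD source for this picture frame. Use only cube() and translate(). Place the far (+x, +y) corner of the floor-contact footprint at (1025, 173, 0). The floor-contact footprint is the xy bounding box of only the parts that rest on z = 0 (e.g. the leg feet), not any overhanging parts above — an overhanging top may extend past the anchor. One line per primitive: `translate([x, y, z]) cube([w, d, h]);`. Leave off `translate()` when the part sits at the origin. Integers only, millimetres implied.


translate([169, 144, 0]) cube([90, 29, 339]);
translate([935, 144, 0]) cube([90, 29, 339]);
translate([259, 144, 0]) cube([676, 29, 90]);
translate([259, 144, 249]) cube([676, 29, 90]);


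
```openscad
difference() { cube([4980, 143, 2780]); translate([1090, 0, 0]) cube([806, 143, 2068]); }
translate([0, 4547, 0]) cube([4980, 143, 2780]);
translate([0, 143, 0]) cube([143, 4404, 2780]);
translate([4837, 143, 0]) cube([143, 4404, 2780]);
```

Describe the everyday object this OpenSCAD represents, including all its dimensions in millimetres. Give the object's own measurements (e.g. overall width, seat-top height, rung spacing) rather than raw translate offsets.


A single room: four walls, each 2780 mm tall and 143 mm thick, enclosing an outside footprint 4980×4690 mm (x × y), no floor or roof. The front and back walls (−y and +y sides) run the full x-width; the side walls fit between their inner faces. A door opening 806 mm wide and 2068 mm tall is cut through the front wall from the floor up, its −x edge 1090 mm from the wall's −x end.
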